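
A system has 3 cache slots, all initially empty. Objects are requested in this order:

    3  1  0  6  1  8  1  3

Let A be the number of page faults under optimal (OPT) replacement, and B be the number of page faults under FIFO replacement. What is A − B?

Under OPT: F F F F . F . . → 5 faults.
Under FIFO: F F F F . F F F → 7 faults.
A − B = 5 − 7 = -2.

-2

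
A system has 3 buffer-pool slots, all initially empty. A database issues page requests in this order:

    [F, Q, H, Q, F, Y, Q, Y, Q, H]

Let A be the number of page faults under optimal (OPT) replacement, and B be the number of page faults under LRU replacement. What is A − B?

-1

Under OPT: F F F . . F . . . . → 4 faults.
Under LRU: F F F . . F . . . F → 5 faults.
A − B = 4 − 5 = -1.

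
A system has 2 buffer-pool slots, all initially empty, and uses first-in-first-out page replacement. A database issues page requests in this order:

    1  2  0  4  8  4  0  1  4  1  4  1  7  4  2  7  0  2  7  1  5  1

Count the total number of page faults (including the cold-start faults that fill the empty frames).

1 -> miss, frames {1}
2 -> miss, frames {1,2}
0 -> miss, evict 1, frames {2,0}
4 -> miss, evict 2, frames {0,4}
8 -> miss, evict 0, frames {4,8}
4 -> hit
0 -> miss, evict 4, frames {8,0}
1 -> miss, evict 8, frames {0,1}
4 -> miss, evict 0, frames {1,4}
1 -> hit
4 -> hit
1 -> hit
7 -> miss, evict 1, frames {4,7}
4 -> hit
2 -> miss, evict 4, frames {7,2}
7 -> hit
0 -> miss, evict 7, frames {2,0}
2 -> hit
7 -> miss, evict 2, frames {0,7}
1 -> miss, evict 0, frames {7,1}
5 -> miss, evict 7, frames {1,5}
1 -> hit
Page faults: 14.

14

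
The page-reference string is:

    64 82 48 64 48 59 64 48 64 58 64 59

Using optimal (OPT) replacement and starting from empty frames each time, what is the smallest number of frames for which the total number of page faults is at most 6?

f=1: 12 faults
f=2: 7 faults
f=3: 5 faults
f=4: 5 faults
f=5: 5 faults
Smallest f with faults ≤ 6 is 3.

3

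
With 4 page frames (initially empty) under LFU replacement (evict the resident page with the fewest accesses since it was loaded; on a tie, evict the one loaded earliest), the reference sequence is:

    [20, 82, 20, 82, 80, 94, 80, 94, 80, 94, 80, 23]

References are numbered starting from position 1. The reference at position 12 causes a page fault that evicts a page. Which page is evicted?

20

pos 1: 20: miss, frames [20]
pos 2: 82: miss, frames [20, 82]
pos 3: 20: hit
pos 4: 82: hit
pos 5: 80: miss, frames [20, 82, 80]
pos 6: 94: miss, frames [20, 82, 80, 94]
pos 7: 80: hit
pos 8: 94: hit
pos 9: 80: hit
pos 10: 94: hit
pos 11: 80: hit
pos 12: 23: miss, evict 20, frames [82, 80, 94, 23]
At position 12, page 20 is evicted.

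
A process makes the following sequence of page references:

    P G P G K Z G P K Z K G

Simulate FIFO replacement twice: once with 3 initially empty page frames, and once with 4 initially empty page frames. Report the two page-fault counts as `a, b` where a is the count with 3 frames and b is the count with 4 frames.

3 frames: F F . . F F . F . . . F → 6 faults.
4 frames: F F . . F F . . . . . . → 4 faults.
4 < 6: adding a frame reduced faults, as is typical.

6, 4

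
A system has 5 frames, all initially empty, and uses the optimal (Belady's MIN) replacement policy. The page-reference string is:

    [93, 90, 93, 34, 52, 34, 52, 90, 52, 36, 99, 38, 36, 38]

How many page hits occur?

7

93 → fault, frames [93]
90 → fault, frames [93, 90]
93 → hit
34 → fault, frames [93, 90, 34]
52 → fault, frames [93, 90, 34, 52]
34 → hit
52 → hit
90 → hit
52 → hit
36 → fault, frames [93, 90, 34, 52, 36]
99 → fault, evict 52, frames [93, 90, 34, 36, 99]
38 → fault, evict 99, frames [93, 90, 34, 36, 38]
36 → hit
38 → hit
Hits: 7.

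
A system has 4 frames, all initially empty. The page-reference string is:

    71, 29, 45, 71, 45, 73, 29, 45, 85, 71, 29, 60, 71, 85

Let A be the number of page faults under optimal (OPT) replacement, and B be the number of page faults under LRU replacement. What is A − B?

Under OPT: F F F . . F . . F . . F . . → 6 faults.
Under LRU: F F F . . F . . F F . F . . → 7 faults.
A − B = 6 − 7 = -1.

-1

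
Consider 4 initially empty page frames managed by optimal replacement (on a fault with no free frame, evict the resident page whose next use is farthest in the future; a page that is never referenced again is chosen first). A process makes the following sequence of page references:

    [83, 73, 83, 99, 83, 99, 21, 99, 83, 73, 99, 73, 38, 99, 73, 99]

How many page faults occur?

83 → fault, frames (83)
73 → fault, frames (83 73)
83 → hit
99 → fault, frames (83 73 99)
83 → hit
99 → hit
21 → fault, frames (83 73 99 21)
99 → hit
83 → hit
73 → hit
99 → hit
73 → hit
38 → fault, evict 21, frames (83 73 99 38)
99 → hit
73 → hit
99 → hit
Page faults: 5.

5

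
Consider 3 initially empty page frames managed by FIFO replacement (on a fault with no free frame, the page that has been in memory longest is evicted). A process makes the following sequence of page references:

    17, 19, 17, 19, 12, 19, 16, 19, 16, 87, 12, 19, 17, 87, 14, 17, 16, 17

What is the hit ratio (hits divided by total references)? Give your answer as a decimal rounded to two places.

17 -> miss, frames {17}
19 -> miss, frames {17,19}
17 -> hit
19 -> hit
12 -> miss, frames {17,19,12}
19 -> hit
16 -> miss, evict 17, frames {19,12,16}
19 -> hit
16 -> hit
87 -> miss, evict 19, frames {12,16,87}
12 -> hit
19 -> miss, evict 12, frames {16,87,19}
17 -> miss, evict 16, frames {87,19,17}
87 -> hit
14 -> miss, evict 87, frames {19,17,14}
17 -> hit
16 -> miss, evict 19, frames {17,14,16}
17 -> hit
Hits: 9 of 18 references → 9/18 = 0.5000.

0.50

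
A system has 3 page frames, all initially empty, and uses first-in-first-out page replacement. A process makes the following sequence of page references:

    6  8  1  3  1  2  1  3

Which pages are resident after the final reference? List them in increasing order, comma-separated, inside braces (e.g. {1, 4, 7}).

6 -> miss, frames {6}
8 -> miss, frames {6,8}
1 -> miss, frames {6,8,1}
3 -> miss, evict 6, frames {8,1,3}
1 -> hit
2 -> miss, evict 8, frames {1,3,2}
1 -> hit
3 -> hit

{1, 2, 3}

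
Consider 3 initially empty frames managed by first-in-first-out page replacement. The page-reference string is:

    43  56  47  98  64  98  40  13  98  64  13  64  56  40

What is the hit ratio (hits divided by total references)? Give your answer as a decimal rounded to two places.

43 -> miss, frames (43)
56 -> miss, frames (43 56)
47 -> miss, frames (43 56 47)
98 -> miss, evict 43, frames (56 47 98)
64 -> miss, evict 56, frames (47 98 64)
98 -> hit
40 -> miss, evict 47, frames (98 64 40)
13 -> miss, evict 98, frames (64 40 13)
98 -> miss, evict 64, frames (40 13 98)
64 -> miss, evict 40, frames (13 98 64)
13 -> hit
64 -> hit
56 -> miss, evict 13, frames (98 64 56)
40 -> miss, evict 98, frames (64 56 40)
Hits: 3 of 14 references → 3/14 = 0.2143.

0.21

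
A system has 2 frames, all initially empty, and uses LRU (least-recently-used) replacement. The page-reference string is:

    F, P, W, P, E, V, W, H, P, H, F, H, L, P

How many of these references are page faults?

F → miss, frames (F)
P → miss, frames (F P)
W → miss, evict F, frames (P W)
P → hit
E → miss, evict W, frames (P E)
V → miss, evict P, frames (E V)
W → miss, evict E, frames (V W)
H → miss, evict V, frames (W H)
P → miss, evict W, frames (H P)
H → hit
F → miss, evict P, frames (H F)
H → hit
L → miss, evict F, frames (H L)
P → miss, evict H, frames (L P)
Page faults: 11.

11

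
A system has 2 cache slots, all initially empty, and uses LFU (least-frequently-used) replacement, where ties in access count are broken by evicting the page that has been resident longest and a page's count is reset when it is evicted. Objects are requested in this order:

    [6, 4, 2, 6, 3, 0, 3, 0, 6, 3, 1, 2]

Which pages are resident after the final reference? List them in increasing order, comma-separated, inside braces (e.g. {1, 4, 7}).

{0, 2}

6 -> fault, frames [6]
4 -> fault, frames [6, 4]
2 -> fault, evict 6, frames [4, 2]
6 -> fault, evict 4, frames [2, 6]
3 -> fault, evict 2, frames [6, 3]
0 -> fault, evict 6, frames [3, 0]
3 -> hit
0 -> hit
6 -> fault, evict 3, frames [0, 6]
3 -> fault, evict 6, frames [0, 3]
1 -> fault, evict 3, frames [0, 1]
2 -> fault, evict 1, frames [0, 2]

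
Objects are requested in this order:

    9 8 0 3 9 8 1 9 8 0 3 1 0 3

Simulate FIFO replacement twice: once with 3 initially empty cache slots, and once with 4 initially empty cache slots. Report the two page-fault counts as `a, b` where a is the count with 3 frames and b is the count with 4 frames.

3 frames: F F F F F F F . . F F . . . → 9 faults.
4 frames: F F F F . . F F F F F F . . → 10 faults.
10 > 9: adding a frame increased faults — Belady's anomaly.

9, 10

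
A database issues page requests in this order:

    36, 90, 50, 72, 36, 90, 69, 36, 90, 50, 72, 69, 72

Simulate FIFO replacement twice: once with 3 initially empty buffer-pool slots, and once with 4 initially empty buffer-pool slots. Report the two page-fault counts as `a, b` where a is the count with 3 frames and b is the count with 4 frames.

3 frames: F F F F F F F . . F F . . → 9 faults.
4 frames: F F F F . . F F F F F F . → 10 faults.
10 > 9: adding a frame increased faults — Belady's anomaly.

9, 10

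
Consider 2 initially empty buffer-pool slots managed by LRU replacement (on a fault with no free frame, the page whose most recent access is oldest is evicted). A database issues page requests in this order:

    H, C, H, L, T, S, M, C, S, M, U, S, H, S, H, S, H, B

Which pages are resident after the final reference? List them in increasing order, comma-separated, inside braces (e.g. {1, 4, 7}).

{B, H}

H → miss, frames [H]
C → miss, frames [H, C]
H → hit
L → miss, evict C, frames [H, L]
T → miss, evict H, frames [L, T]
S → miss, evict L, frames [T, S]
M → miss, evict T, frames [S, M]
C → miss, evict S, frames [M, C]
S → miss, evict M, frames [C, S]
M → miss, evict C, frames [S, M]
U → miss, evict S, frames [M, U]
S → miss, evict M, frames [U, S]
H → miss, evict U, frames [S, H]
S → hit
H → hit
S → hit
H → hit
B → miss, evict S, frames [H, B]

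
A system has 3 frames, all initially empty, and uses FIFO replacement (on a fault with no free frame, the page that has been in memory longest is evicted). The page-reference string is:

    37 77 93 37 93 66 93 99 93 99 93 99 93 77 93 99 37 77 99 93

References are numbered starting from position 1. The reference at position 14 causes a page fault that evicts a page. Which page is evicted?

pos 1: 37 → miss, frames [37]
pos 2: 77 → miss, frames [37, 77]
pos 3: 93 → miss, frames [37, 77, 93]
pos 4: 37 → hit
pos 5: 93 → hit
pos 6: 66 → miss, evict 37, frames [77, 93, 66]
pos 7: 93 → hit
pos 8: 99 → miss, evict 77, frames [93, 66, 99]
pos 9: 93 → hit
pos 10: 99 → hit
pos 11: 93 → hit
pos 12: 99 → hit
pos 13: 93 → hit
pos 14: 77 → miss, evict 93, frames [66, 99, 77]
At position 14, page 93 is evicted.

93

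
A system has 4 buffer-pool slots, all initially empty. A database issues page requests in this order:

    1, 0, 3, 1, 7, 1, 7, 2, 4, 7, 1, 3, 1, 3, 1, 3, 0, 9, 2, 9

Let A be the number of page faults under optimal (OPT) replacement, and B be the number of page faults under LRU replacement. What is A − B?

-1

Under OPT: F F F . F . . F F . . . . . . . F F F . → 9 faults.
Under LRU: F F F . F . . F F . . F . . . . F F F . → 10 faults.
A − B = 9 − 10 = -1.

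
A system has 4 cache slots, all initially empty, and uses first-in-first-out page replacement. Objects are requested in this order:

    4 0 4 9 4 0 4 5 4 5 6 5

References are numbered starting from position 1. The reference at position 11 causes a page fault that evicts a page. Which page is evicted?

pos 1: 4 → fault, frames {4}
pos 2: 0 → fault, frames {4,0}
pos 3: 4 → hit
pos 4: 9 → fault, frames {4,0,9}
pos 5: 4 → hit
pos 6: 0 → hit
pos 7: 4 → hit
pos 8: 5 → fault, frames {4,0,9,5}
pos 9: 4 → hit
pos 10: 5 → hit
pos 11: 6 → fault, evict 4, frames {0,9,5,6}
At position 11, page 4 is evicted.

4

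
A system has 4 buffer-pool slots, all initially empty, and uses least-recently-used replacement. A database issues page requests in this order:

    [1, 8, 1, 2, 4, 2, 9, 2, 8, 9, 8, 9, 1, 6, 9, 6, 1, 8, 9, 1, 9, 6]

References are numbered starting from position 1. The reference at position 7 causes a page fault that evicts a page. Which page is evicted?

8

pos 1: 1 -> miss, frames [1]
pos 2: 8 -> miss, frames [1, 8]
pos 3: 1 -> hit
pos 4: 2 -> miss, frames [8, 1, 2]
pos 5: 4 -> miss, frames [8, 1, 2, 4]
pos 6: 2 -> hit
pos 7: 9 -> miss, evict 8, frames [1, 4, 2, 9]
At position 7, page 8 is evicted.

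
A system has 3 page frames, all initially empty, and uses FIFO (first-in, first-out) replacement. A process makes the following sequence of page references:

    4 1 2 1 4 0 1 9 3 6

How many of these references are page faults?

7

4 → miss, frames {4}
1 → miss, frames {4,1}
2 → miss, frames {4,1,2}
1 → hit
4 → hit
0 → miss, evict 4, frames {1,2,0}
1 → hit
9 → miss, evict 1, frames {2,0,9}
3 → miss, evict 2, frames {0,9,3}
6 → miss, evict 0, frames {9,3,6}
Page faults: 7.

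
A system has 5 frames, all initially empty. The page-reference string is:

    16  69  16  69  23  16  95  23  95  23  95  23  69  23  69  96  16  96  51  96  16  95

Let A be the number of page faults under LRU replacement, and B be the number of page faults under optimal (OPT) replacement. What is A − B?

Under LRU: F F . . F . F . . . . . . . . F . . F . . F → 7 faults.
Under OPT: F F . . F . F . . . . . . . . F . . F . . . → 6 faults.
A − B = 7 − 6 = 1.

1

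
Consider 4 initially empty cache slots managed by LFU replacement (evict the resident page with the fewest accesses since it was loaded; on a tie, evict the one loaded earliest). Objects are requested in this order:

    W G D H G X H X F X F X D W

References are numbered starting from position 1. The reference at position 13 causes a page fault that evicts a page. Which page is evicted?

pos 1: W -> miss, frames (W)
pos 2: G -> miss, frames (W G)
pos 3: D -> miss, frames (W G D)
pos 4: H -> miss, frames (W G D H)
pos 5: G -> hit
pos 6: X -> miss, evict W, frames (G D H X)
pos 7: H -> hit
pos 8: X -> hit
pos 9: F -> miss, evict D, frames (G H X F)
pos 10: X -> hit
pos 11: F -> hit
pos 12: X -> hit
pos 13: D -> miss, evict G, frames (H X F D)
At position 13, page G is evicted.

G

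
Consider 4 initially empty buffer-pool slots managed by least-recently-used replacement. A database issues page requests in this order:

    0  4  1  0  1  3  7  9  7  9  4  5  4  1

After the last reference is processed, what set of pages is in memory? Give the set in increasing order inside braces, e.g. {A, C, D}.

{1, 4, 5, 9}

0 -> fault, frames (0)
4 -> fault, frames (0 4)
1 -> fault, frames (0 4 1)
0 -> hit
1 -> hit
3 -> fault, frames (4 0 1 3)
7 -> fault, evict 4, frames (0 1 3 7)
9 -> fault, evict 0, frames (1 3 7 9)
7 -> hit
9 -> hit
4 -> fault, evict 1, frames (3 7 9 4)
5 -> fault, evict 3, frames (7 9 4 5)
4 -> hit
1 -> fault, evict 7, frames (9 5 4 1)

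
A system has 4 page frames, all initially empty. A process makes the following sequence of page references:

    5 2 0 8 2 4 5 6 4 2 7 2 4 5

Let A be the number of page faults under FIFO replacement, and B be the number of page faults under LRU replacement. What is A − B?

2

Under FIFO: F F F F . F F F . F F . F F → 11 faults.
Under LRU: F F F F . F F F . . F . . F → 9 faults.
A − B = 11 − 9 = 2.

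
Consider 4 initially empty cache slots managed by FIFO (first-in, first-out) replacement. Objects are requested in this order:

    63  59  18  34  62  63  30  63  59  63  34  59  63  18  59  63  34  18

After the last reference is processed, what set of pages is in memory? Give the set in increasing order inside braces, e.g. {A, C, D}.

63 -> miss, frames {63}
59 -> miss, frames {63,59}
18 -> miss, frames {63,59,18}
34 -> miss, frames {63,59,18,34}
62 -> miss, evict 63, frames {59,18,34,62}
63 -> miss, evict 59, frames {18,34,62,63}
30 -> miss, evict 18, frames {34,62,63,30}
63 -> hit
59 -> miss, evict 34, frames {62,63,30,59}
63 -> hit
34 -> miss, evict 62, frames {63,30,59,34}
59 -> hit
63 -> hit
18 -> miss, evict 63, frames {30,59,34,18}
59 -> hit
63 -> miss, evict 30, frames {59,34,18,63}
34 -> hit
18 -> hit

{18, 34, 59, 63}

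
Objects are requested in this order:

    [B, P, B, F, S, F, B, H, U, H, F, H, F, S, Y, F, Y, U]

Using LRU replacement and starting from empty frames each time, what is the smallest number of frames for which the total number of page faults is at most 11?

3

f=1: 18 faults
f=2: 12 faults
f=3: 10 faults
f=4: 9 faults
f=5: 7 faults
f=6: 7 faults
f=7: 7 faults
Smallest f with faults ≤ 11 is 3.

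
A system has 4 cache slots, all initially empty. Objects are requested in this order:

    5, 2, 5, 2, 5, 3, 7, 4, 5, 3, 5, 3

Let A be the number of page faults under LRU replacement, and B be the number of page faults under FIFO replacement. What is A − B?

Under LRU: F F . . . F F F . . . . → 5 faults.
Under FIFO: F F . . . F F F F . . . → 6 faults.
A − B = 5 − 6 = -1.

-1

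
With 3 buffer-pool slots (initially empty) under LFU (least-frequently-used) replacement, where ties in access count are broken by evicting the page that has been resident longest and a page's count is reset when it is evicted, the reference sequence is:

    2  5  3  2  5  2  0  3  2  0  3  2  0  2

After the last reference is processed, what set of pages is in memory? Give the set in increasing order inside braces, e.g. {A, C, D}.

2 → fault, frames (2)
5 → fault, frames (2 5)
3 → fault, frames (2 5 3)
2 → hit
5 → hit
2 → hit
0 → fault, evict 3, frames (2 5 0)
3 → fault, evict 0, frames (2 5 3)
2 → hit
0 → fault, evict 3, frames (2 5 0)
3 → fault, evict 0, frames (2 5 3)
2 → hit
0 → fault, evict 3, frames (2 5 0)
2 → hit

{0, 2, 5}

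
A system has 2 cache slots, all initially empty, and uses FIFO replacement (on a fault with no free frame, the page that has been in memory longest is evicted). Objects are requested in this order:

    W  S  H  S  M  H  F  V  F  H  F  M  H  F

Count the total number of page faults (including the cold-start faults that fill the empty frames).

11

W → fault, frames (W)
S → fault, frames (W S)
H → fault, evict W, frames (S H)
S → hit
M → fault, evict S, frames (H M)
H → hit
F → fault, evict H, frames (M F)
V → fault, evict M, frames (F V)
F → hit
H → fault, evict F, frames (V H)
F → fault, evict V, frames (H F)
M → fault, evict H, frames (F M)
H → fault, evict F, frames (M H)
F → fault, evict M, frames (H F)
Page faults: 11.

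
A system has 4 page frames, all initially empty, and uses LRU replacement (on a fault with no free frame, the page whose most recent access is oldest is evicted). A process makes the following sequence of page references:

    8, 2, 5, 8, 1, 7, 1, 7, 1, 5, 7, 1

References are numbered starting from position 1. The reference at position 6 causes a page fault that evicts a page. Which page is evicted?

pos 1: 8 -> miss, frames {8}
pos 2: 2 -> miss, frames {8,2}
pos 3: 5 -> miss, frames {8,2,5}
pos 4: 8 -> hit
pos 5: 1 -> miss, frames {2,5,8,1}
pos 6: 7 -> miss, evict 2, frames {5,8,1,7}
At position 6, page 2 is evicted.

2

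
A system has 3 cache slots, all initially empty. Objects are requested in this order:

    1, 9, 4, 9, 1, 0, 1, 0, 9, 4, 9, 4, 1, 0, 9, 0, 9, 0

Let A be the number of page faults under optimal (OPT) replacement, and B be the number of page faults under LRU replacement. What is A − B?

-2

Under OPT: F F F . . F . . . F . . . F . . . . → 6 faults.
Under LRU: F F F . . F . . . F . . F F F . . . → 8 faults.
A − B = 6 − 8 = -2.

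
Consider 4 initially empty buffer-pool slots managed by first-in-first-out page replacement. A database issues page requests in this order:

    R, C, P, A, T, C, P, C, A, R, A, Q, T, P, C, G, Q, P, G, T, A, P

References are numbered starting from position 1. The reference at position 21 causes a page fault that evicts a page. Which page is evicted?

P

pos 1: R -> miss, frames [R]
pos 2: C -> miss, frames [R, C]
pos 3: P -> miss, frames [R, C, P]
pos 4: A -> miss, frames [R, C, P, A]
pos 5: T -> miss, evict R, frames [C, P, A, T]
pos 6: C -> hit
pos 7: P -> hit
pos 8: C -> hit
pos 9: A -> hit
pos 10: R -> miss, evict C, frames [P, A, T, R]
pos 11: A -> hit
pos 12: Q -> miss, evict P, frames [A, T, R, Q]
pos 13: T -> hit
pos 14: P -> miss, evict A, frames [T, R, Q, P]
pos 15: C -> miss, evict T, frames [R, Q, P, C]
pos 16: G -> miss, evict R, frames [Q, P, C, G]
pos 17: Q -> hit
pos 18: P -> hit
pos 19: G -> hit
pos 20: T -> miss, evict Q, frames [P, C, G, T]
pos 21: A -> miss, evict P, frames [C, G, T, A]
At position 21, page P is evicted.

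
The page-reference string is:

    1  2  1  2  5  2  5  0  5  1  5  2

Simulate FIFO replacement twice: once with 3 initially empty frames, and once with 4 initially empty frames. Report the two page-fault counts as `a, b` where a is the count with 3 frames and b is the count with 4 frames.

6, 4

3 frames: F F . . F . . F . F . F → 6 faults.
4 frames: F F . . F . . F . . . . → 4 faults.
4 < 6: adding a frame reduced faults, as is typical.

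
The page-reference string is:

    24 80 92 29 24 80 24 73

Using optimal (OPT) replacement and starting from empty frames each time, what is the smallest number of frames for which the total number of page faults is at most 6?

f=1: 8 faults
f=2: 6 faults
f=3: 5 faults
f=4: 5 faults
f=5: 5 faults
Smallest f with faults ≤ 6 is 2.

2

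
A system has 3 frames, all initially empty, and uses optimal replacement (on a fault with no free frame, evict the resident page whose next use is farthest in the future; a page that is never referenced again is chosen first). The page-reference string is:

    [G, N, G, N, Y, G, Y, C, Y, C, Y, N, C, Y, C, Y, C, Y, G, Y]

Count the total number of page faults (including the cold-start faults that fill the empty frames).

5

G: miss, frames {G}
N: miss, frames {G,N}
G: hit
N: hit
Y: miss, frames {G,N,Y}
G: hit
Y: hit
C: miss, evict G, frames {N,Y,C}
Y: hit
C: hit
Y: hit
N: hit
C: hit
Y: hit
C: hit
Y: hit
C: hit
Y: hit
G: miss, evict C, frames {N,Y,G}
Y: hit
Page faults: 5.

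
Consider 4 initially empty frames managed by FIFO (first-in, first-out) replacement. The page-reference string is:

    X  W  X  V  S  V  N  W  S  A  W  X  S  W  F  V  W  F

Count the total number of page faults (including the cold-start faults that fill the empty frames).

12

X → miss, frames [X]
W → miss, frames [X, W]
X → hit
V → miss, frames [X, W, V]
S → miss, frames [X, W, V, S]
V → hit
N → miss, evict X, frames [W, V, S, N]
W → hit
S → hit
A → miss, evict W, frames [V, S, N, A]
W → miss, evict V, frames [S, N, A, W]
X → miss, evict S, frames [N, A, W, X]
S → miss, evict N, frames [A, W, X, S]
W → hit
F → miss, evict A, frames [W, X, S, F]
V → miss, evict W, frames [X, S, F, V]
W → miss, evict X, frames [S, F, V, W]
F → hit
Page faults: 12.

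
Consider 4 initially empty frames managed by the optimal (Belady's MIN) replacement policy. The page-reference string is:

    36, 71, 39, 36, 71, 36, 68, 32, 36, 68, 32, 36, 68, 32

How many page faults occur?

36 → miss, frames [36]
71 → miss, frames [36, 71]
39 → miss, frames [36, 71, 39]
36 → hit
71 → hit
36 → hit
68 → miss, frames [36, 71, 39, 68]
32 → miss, evict 39, frames [36, 71, 68, 32]
36 → hit
68 → hit
32 → hit
36 → hit
68 → hit
32 → hit
Page faults: 5.

5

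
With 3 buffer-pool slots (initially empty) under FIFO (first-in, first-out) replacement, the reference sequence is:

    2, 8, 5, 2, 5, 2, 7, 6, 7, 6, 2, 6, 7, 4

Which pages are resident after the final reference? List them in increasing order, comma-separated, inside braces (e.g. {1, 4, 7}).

{2, 4, 6}

2: miss, frames {2}
8: miss, frames {2,8}
5: miss, frames {2,8,5}
2: hit
5: hit
2: hit
7: miss, evict 2, frames {8,5,7}
6: miss, evict 8, frames {5,7,6}
7: hit
6: hit
2: miss, evict 5, frames {7,6,2}
6: hit
7: hit
4: miss, evict 7, frames {6,2,4}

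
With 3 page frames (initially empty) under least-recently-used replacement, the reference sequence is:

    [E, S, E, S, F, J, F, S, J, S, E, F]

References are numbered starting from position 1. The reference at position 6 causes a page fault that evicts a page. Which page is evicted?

pos 1: E → fault, frames {E}
pos 2: S → fault, frames {E,S}
pos 3: E → hit
pos 4: S → hit
pos 5: F → fault, frames {E,S,F}
pos 6: J → fault, evict E, frames {S,F,J}
At position 6, page E is evicted.

E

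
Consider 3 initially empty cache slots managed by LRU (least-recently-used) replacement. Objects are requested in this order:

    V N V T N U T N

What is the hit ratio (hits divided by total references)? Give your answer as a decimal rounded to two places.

V → fault, frames [V]
N → fault, frames [V, N]
V → hit
T → fault, frames [N, V, T]
N → hit
U → fault, evict V, frames [T, N, U]
T → hit
N → hit
Hits: 4 of 8 references → 4/8 = 0.5000.

0.50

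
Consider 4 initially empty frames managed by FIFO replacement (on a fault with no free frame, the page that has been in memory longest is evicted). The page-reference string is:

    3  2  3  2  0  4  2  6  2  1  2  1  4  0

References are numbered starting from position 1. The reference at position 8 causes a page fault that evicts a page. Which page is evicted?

3

pos 1: 3 → fault, frames {3}
pos 2: 2 → fault, frames {3,2}
pos 3: 3 → hit
pos 4: 2 → hit
pos 5: 0 → fault, frames {3,2,0}
pos 6: 4 → fault, frames {3,2,0,4}
pos 7: 2 → hit
pos 8: 6 → fault, evict 3, frames {2,0,4,6}
At position 8, page 3 is evicted.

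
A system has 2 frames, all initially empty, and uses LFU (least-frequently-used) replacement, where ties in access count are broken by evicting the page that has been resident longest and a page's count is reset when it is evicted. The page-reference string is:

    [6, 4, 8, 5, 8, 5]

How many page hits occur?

6: miss, frames (6)
4: miss, frames (6 4)
8: miss, evict 6, frames (4 8)
5: miss, evict 4, frames (8 5)
8: hit
5: hit
Hits: 2.

2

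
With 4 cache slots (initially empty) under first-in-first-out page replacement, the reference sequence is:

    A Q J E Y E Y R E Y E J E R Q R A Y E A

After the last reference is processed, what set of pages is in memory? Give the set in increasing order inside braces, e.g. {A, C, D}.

A -> miss, frames [A]
Q -> miss, frames [A, Q]
J -> miss, frames [A, Q, J]
E -> miss, frames [A, Q, J, E]
Y -> miss, evict A, frames [Q, J, E, Y]
E -> hit
Y -> hit
R -> miss, evict Q, frames [J, E, Y, R]
E -> hit
Y -> hit
E -> hit
J -> hit
E -> hit
R -> hit
Q -> miss, evict J, frames [E, Y, R, Q]
R -> hit
A -> miss, evict E, frames [Y, R, Q, A]
Y -> hit
E -> miss, evict Y, frames [R, Q, A, E]
A -> hit

{A, E, Q, R}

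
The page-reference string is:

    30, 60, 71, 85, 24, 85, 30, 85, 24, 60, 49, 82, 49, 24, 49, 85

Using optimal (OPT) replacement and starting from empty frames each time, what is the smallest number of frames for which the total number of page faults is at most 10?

3

f=1: 16 faults
f=2: 12 faults
f=3: 9 faults
f=4: 7 faults
f=5: 7 faults
f=6: 7 faults
f=7: 7 faults
Smallest f with faults ≤ 10 is 3.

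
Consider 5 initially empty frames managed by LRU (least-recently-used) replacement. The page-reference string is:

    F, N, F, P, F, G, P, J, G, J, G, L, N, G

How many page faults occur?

F -> fault, frames {F}
N -> fault, frames {F,N}
F -> hit
P -> fault, frames {N,F,P}
F -> hit
G -> fault, frames {N,P,F,G}
P -> hit
J -> fault, frames {N,F,G,P,J}
G -> hit
J -> hit
G -> hit
L -> fault, evict N, frames {F,P,J,G,L}
N -> fault, evict F, frames {P,J,G,L,N}
G -> hit
Page faults: 7.

7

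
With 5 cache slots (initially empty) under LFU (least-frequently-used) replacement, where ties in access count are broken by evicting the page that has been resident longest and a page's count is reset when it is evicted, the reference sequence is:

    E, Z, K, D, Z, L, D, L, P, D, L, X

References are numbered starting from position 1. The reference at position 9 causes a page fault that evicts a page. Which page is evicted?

E

pos 1: E: miss, frames [E]
pos 2: Z: miss, frames [E, Z]
pos 3: K: miss, frames [E, Z, K]
pos 4: D: miss, frames [E, Z, K, D]
pos 5: Z: hit
pos 6: L: miss, frames [E, Z, K, D, L]
pos 7: D: hit
pos 8: L: hit
pos 9: P: miss, evict E, frames [Z, K, D, L, P]
At position 9, page E is evicted.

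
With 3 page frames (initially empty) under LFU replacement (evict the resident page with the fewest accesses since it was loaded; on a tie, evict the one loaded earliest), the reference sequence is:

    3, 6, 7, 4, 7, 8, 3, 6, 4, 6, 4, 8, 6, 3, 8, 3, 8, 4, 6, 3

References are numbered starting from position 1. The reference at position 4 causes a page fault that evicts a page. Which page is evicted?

pos 1: 3: miss, frames {3}
pos 2: 6: miss, frames {3,6}
pos 3: 7: miss, frames {3,6,7}
pos 4: 4: miss, evict 3, frames {6,7,4}
At position 4, page 3 is evicted.

3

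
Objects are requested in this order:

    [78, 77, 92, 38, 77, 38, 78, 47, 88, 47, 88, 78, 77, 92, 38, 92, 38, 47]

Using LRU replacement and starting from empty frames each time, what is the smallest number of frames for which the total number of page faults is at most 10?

f=1: 18 faults
f=2: 13 faults
f=3: 11 faults
f=4: 10 faults
f=5: 9 faults
f=6: 6 faults
Smallest f with faults ≤ 10 is 4.

4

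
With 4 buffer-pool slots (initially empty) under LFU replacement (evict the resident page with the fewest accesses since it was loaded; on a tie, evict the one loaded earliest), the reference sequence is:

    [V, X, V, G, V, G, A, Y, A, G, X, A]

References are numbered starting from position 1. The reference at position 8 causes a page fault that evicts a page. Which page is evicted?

pos 1: V -> fault, frames (V)
pos 2: X -> fault, frames (V X)
pos 3: V -> hit
pos 4: G -> fault, frames (V X G)
pos 5: V -> hit
pos 6: G -> hit
pos 7: A -> fault, frames (V X G A)
pos 8: Y -> fault, evict X, frames (V G A Y)
At position 8, page X is evicted.

X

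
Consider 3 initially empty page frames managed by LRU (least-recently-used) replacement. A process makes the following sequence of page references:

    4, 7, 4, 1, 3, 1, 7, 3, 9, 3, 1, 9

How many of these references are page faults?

4 → miss, frames {4}
7 → miss, frames {4,7}
4 → hit
1 → miss, frames {7,4,1}
3 → miss, evict 7, frames {4,1,3}
1 → hit
7 → miss, evict 4, frames {3,1,7}
3 → hit
9 → miss, evict 1, frames {7,3,9}
3 → hit
1 → miss, evict 7, frames {9,3,1}
9 → hit
Page faults: 7.

7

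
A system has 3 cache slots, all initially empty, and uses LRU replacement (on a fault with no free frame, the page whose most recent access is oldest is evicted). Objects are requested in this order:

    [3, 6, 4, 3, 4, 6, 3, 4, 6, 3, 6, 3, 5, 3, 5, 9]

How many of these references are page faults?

3 -> fault, frames (3)
6 -> fault, frames (3 6)
4 -> fault, frames (3 6 4)
3 -> hit
4 -> hit
6 -> hit
3 -> hit
4 -> hit
6 -> hit
3 -> hit
6 -> hit
3 -> hit
5 -> fault, evict 4, frames (6 3 5)
3 -> hit
5 -> hit
9 -> fault, evict 6, frames (3 5 9)
Page faults: 5.

5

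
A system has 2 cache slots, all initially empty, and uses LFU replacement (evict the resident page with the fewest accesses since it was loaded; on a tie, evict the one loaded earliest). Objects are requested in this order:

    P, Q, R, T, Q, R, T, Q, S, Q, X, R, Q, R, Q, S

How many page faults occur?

P -> fault, frames [P]
Q -> fault, frames [P, Q]
R -> fault, evict P, frames [Q, R]
T -> fault, evict Q, frames [R, T]
Q -> fault, evict R, frames [T, Q]
R -> fault, evict T, frames [Q, R]
T -> fault, evict Q, frames [R, T]
Q -> fault, evict R, frames [T, Q]
S -> fault, evict T, frames [Q, S]
Q -> hit
X -> fault, evict S, frames [Q, X]
R -> fault, evict X, frames [Q, R]
Q -> hit
R -> hit
Q -> hit
S -> fault, evict R, frames [Q, S]
Page faults: 12.

12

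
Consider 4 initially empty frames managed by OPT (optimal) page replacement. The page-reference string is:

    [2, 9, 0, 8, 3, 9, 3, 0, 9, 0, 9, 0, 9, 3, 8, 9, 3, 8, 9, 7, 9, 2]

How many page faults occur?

2: miss, frames {2}
9: miss, frames {2,9}
0: miss, frames {2,9,0}
8: miss, frames {2,9,0,8}
3: miss, evict 2, frames {9,0,8,3}
9: hit
3: hit
0: hit
9: hit
0: hit
9: hit
0: hit
9: hit
3: hit
8: hit
9: hit
3: hit
8: hit
9: hit
7: miss, evict 3, frames {9,0,8,7}
9: hit
2: miss, evict 7, frames {9,0,8,2}
Page faults: 7.

7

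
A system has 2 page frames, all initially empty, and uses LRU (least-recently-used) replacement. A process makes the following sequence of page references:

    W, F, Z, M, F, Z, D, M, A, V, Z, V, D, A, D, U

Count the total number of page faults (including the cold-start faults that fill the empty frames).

14

W: fault, frames {W}
F: fault, frames {W,F}
Z: fault, evict W, frames {F,Z}
M: fault, evict F, frames {Z,M}
F: fault, evict Z, frames {M,F}
Z: fault, evict M, frames {F,Z}
D: fault, evict F, frames {Z,D}
M: fault, evict Z, frames {D,M}
A: fault, evict D, frames {M,A}
V: fault, evict M, frames {A,V}
Z: fault, evict A, frames {V,Z}
V: hit
D: fault, evict Z, frames {V,D}
A: fault, evict V, frames {D,A}
D: hit
U: fault, evict A, frames {D,U}
Page faults: 14.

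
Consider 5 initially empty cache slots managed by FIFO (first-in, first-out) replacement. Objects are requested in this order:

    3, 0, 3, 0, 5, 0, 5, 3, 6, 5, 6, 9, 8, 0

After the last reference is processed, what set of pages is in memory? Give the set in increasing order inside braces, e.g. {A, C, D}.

3 -> miss, frames (3)
0 -> miss, frames (3 0)
3 -> hit
0 -> hit
5 -> miss, frames (3 0 5)
0 -> hit
5 -> hit
3 -> hit
6 -> miss, frames (3 0 5 6)
5 -> hit
6 -> hit
9 -> miss, frames (3 0 5 6 9)
8 -> miss, evict 3, frames (0 5 6 9 8)
0 -> hit

{0, 5, 6, 8, 9}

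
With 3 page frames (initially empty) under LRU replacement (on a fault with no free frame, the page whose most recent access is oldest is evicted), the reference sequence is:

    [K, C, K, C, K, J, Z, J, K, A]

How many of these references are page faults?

5

K -> fault, frames (K)
C -> fault, frames (K C)
K -> hit
C -> hit
K -> hit
J -> fault, frames (C K J)
Z -> fault, evict C, frames (K J Z)
J -> hit
K -> hit
A -> fault, evict Z, frames (J K A)
Page faults: 5.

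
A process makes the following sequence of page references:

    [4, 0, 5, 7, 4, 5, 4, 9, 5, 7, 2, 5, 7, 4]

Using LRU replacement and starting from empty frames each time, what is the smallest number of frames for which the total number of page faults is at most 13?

2

f=1: 14 faults
f=2: 13 faults
f=3: 9 faults
f=4: 7 faults
f=5: 6 faults
f=6: 6 faults
Smallest f with faults ≤ 13 is 2.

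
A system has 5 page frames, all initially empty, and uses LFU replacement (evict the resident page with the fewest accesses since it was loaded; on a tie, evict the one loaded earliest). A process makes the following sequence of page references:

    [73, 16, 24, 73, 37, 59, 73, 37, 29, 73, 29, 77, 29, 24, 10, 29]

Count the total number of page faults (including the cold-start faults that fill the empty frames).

9

73 -> miss, frames {73}
16 -> miss, frames {73,16}
24 -> miss, frames {73,16,24}
73 -> hit
37 -> miss, frames {73,16,24,37}
59 -> miss, frames {73,16,24,37,59}
73 -> hit
37 -> hit
29 -> miss, evict 16, frames {73,24,37,59,29}
73 -> hit
29 -> hit
77 -> miss, evict 24, frames {73,37,59,29,77}
29 -> hit
24 -> miss, evict 59, frames {73,37,29,77,24}
10 -> miss, evict 77, frames {73,37,29,24,10}
29 -> hit
Page faults: 9.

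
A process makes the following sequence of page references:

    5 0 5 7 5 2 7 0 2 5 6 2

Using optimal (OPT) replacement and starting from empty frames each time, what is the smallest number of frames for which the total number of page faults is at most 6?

f=1: 12 faults
f=2: 7 faults
f=3: 6 faults
f=4: 5 faults
f=5: 5 faults
Smallest f with faults ≤ 6 is 3.

3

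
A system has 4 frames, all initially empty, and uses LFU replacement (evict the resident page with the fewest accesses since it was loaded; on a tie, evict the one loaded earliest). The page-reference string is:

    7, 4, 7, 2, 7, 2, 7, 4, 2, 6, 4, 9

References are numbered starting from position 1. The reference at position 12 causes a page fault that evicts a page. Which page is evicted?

pos 1: 7 → miss, frames (7)
pos 2: 4 → miss, frames (7 4)
pos 3: 7 → hit
pos 4: 2 → miss, frames (7 4 2)
pos 5: 7 → hit
pos 6: 2 → hit
pos 7: 7 → hit
pos 8: 4 → hit
pos 9: 2 → hit
pos 10: 6 → miss, frames (7 4 2 6)
pos 11: 4 → hit
pos 12: 9 → miss, evict 6, frames (7 4 2 9)
At position 12, page 6 is evicted.

6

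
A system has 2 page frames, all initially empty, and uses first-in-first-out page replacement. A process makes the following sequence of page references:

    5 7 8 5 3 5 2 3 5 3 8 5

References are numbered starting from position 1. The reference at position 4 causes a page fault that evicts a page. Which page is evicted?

pos 1: 5 → fault, frames (5)
pos 2: 7 → fault, frames (5 7)
pos 3: 8 → fault, evict 5, frames (7 8)
pos 4: 5 → fault, evict 7, frames (8 5)
At position 4, page 7 is evicted.

7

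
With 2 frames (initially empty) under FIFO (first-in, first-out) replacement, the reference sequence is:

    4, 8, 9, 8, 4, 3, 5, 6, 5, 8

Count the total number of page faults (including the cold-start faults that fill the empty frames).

8

4: fault, frames (4)
8: fault, frames (4 8)
9: fault, evict 4, frames (8 9)
8: hit
4: fault, evict 8, frames (9 4)
3: fault, evict 9, frames (4 3)
5: fault, evict 4, frames (3 5)
6: fault, evict 3, frames (5 6)
5: hit
8: fault, evict 5, frames (6 8)
Page faults: 8.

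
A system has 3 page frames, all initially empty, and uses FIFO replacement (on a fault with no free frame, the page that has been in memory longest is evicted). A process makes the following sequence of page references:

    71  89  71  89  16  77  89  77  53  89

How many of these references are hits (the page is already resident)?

71 → fault, frames [71]
89 → fault, frames [71, 89]
71 → hit
89 → hit
16 → fault, frames [71, 89, 16]
77 → fault, evict 71, frames [89, 16, 77]
89 → hit
77 → hit
53 → fault, evict 89, frames [16, 77, 53]
89 → fault, evict 16, frames [77, 53, 89]
Hits: 4.

4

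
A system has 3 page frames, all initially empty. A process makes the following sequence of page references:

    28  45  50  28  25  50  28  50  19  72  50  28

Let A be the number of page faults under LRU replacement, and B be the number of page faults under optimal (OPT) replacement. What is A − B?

Under LRU: F F F . F . . . F F . F → 7 faults.
Under OPT: F F F . F . . . F F . . → 6 faults.
A − B = 7 − 6 = 1.

1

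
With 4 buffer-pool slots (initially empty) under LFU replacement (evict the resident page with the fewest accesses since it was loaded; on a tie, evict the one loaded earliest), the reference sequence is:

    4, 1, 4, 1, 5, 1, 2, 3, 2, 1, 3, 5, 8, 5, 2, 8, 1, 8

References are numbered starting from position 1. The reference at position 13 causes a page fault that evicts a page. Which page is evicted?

5

pos 1: 4 -> fault, frames {4}
pos 2: 1 -> fault, frames {4,1}
pos 3: 4 -> hit
pos 4: 1 -> hit
pos 5: 5 -> fault, frames {4,1,5}
pos 6: 1 -> hit
pos 7: 2 -> fault, frames {4,1,5,2}
pos 8: 3 -> fault, evict 5, frames {4,1,2,3}
pos 9: 2 -> hit
pos 10: 1 -> hit
pos 11: 3 -> hit
pos 12: 5 -> fault, evict 4, frames {1,2,3,5}
pos 13: 8 -> fault, evict 5, frames {1,2,3,8}
At position 13, page 5 is evicted.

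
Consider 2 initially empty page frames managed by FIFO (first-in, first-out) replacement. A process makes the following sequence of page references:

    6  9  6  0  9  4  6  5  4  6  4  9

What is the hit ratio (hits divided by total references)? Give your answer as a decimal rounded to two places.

6: fault, frames {6}
9: fault, frames {6,9}
6: hit
0: fault, evict 6, frames {9,0}
9: hit
4: fault, evict 9, frames {0,4}
6: fault, evict 0, frames {4,6}
5: fault, evict 4, frames {6,5}
4: fault, evict 6, frames {5,4}
6: fault, evict 5, frames {4,6}
4: hit
9: fault, evict 4, frames {6,9}
Hits: 3 of 12 references → 3/12 = 0.2500.

0.25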